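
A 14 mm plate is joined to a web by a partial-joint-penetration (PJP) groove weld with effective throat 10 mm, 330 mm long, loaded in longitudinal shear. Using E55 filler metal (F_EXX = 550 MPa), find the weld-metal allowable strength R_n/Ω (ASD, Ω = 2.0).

R_n/Ω ≈ 544 kN

Effective throat (given) t_e = 10 mm.
A_we = 10 × 330 = 3300 mm².
F_nw = 0.6 F_EXX = 330 MPa.
R_n/Ω = (330 × 3300) / 2.0 × 10⁻³ = 544.5 kN.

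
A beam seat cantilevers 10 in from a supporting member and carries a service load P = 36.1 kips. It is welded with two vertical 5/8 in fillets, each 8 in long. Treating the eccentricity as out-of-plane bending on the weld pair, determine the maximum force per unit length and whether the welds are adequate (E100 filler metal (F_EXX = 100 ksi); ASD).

f_max ≈ 17.1 kip/in; NOT adequate

L_w = 2 × 8 = 16 in; section modulus (unit throat) S = 2 × L²/6 = 21.33 in².
Direct shear f_v = P/L_w = 36.1/16 = 2.256 kip/in.
Moment M = P × e = 36.1 × 10 = 361 kip·in; bending f_b = M/S = 16.92 kip/in.
f_max = √(f_v² + f_b²) = √(2.256² + 16.92²) = 17.07 kip/in.
r_n/Ω = (1/2.0) × 0.6 × 100 × (0.707 × 0.625) = 13.26 kip/in → NOT adequate.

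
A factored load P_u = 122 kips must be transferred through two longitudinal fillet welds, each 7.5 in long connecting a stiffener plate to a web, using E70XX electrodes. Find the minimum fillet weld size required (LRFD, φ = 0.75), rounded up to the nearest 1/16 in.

E70XX → F_EXX = 70 ksi.
Total weld length L = 15 in.
Required throat t_e = P_u / (φ × 0.6 F_EXX × L) = 122 / (0.75 × 0.6 × 70 × 15) = 0.2582 in.
Required leg w = t_e / 0.707 = 0.3652 in → use 3/8 in.

w = 3/8 in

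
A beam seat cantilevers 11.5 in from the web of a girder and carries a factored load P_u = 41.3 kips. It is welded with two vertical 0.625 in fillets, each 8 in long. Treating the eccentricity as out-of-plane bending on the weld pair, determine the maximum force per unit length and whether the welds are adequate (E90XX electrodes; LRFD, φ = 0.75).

f_max ≈ 22.4 kip/in; NOT adequate

E90XX → F_EXX = 90 ksi.
L_w = 2 × 8 = 16 in; section modulus (unit throat) S = 2 × L²/6 = 21.33 in².
Direct shear f_v = P/L_w = 41.3/16 = 2.581 kip/in.
Moment M = P × e = 41.3 × 11.5 = 474.95 kip·in; bending f_b = M/S = 22.26 kip/in.
f_max = √(f_v² + f_b²) = √(2.581² + 22.26²) = 22.41 kip/in.
φr_n = 0.75 × 0.6 × 90 × (0.707 × 0.625) = 17.9 kip/in → NOT adequate.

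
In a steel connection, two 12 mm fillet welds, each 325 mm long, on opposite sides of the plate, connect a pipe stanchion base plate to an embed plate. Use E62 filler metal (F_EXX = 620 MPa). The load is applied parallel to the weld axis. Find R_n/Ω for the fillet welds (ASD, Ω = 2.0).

Effective throat t_e = 0.707 × 12 = 8.484 mm.
Total length L = 650 mm; A_we = 8.484 × 650 = 5515 mm².
F_nw = 0.6 F_EXX = 0.6 × 620 = 372 MPa.
R_n = 372 × 5515 × 10⁻³ = 2051 kN; R_n/Ω = 2051/2.0 = 1026 kN.

R_n/Ω ≈ 1030 kN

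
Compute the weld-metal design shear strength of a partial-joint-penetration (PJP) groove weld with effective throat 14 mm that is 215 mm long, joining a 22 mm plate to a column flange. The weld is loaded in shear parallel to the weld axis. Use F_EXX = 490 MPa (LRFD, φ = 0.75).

Effective throat (given) t_e = 14 mm.
A_we = 14 × 215 = 3010 mm².
F_nw = 0.6 F_EXX = 294 MPa.
φR_n = 0.75 × 294 × 3010 × 10⁻³ = 663.7 kN.

φR_n ≈ 664 kN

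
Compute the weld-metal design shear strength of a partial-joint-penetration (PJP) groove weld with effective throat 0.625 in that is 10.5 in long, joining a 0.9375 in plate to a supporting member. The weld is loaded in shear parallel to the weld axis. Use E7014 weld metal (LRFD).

E70XX → F_EXX = 70 ksi.
Effective throat (given) t_e = 0.625 in.
A_we = 0.625 × 10.5 = 6.562 in².
F_nw = 0.6 F_EXX = 42 ksi.
φR_n = 0.75 × 42 × 6.562 = 206.7 kips.

φR_n ≈ 207 kips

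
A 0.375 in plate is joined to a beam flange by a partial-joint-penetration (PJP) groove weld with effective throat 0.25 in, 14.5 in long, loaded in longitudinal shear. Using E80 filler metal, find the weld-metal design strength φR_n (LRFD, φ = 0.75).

E80XX → F_EXX = 80 ksi.
Effective throat (given) t_e = 0.25 in.
A_we = 0.25 × 14.5 = 3.625 in².
F_nw = 0.6 F_EXX = 48 ksi.
φR_n = 0.75 × 48 × 3.625 = 130.5 kip.

φR_n ≈ 130 kip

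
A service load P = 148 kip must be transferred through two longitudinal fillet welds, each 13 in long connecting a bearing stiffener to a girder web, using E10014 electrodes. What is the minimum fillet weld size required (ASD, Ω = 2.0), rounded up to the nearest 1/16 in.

w = 5/16 in

E100XX → F_EXX = 100 ksi.
Total weld length L = 26 in.
Required throat t_e = P × Ω / (0.6 F_EXX × L) = 148 × 2.0 / (0.6 × 100 × 26) = 0.1897 in.
Required leg w = t_e / 0.707 = 0.2684 in → use 5/16 in.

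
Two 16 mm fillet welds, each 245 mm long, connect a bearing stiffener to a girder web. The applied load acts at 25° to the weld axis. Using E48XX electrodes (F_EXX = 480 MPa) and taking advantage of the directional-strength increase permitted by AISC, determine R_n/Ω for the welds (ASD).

R_n/Ω ≈ 908 kN

t_e = 0.707 × 16 = 11.31 mm; A_we = 11.31 × 490 = 5543 mm².
Directional factor: 1.0 + 0.5 sin^1.5(25°) = 1.137.
F_nw = 0.6 × 480 × 1.137 = 327.6 MPa.
R_n/Ω = (327.6 × 5543) / 2.0 × 10⁻³ = 907.8 kN.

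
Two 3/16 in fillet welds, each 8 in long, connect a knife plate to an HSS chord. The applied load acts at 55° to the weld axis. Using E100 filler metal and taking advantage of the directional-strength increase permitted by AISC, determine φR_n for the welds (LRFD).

φR_n ≈ 131 kip

E100XX → F_EXX = 100 ksi.
t_e = 0.707 × 0.1875 = 0.1326 in; A_we = 0.1326 × 16 = 2.121 in².
Directional factor: 1.0 + 0.5 sin^1.5(55°) = 1.371.
F_nw = 0.6 × 100 × 1.371 = 82.24 ksi.
φR_n = 0.75 × 82.24 × 2.121 = 130.8 kip.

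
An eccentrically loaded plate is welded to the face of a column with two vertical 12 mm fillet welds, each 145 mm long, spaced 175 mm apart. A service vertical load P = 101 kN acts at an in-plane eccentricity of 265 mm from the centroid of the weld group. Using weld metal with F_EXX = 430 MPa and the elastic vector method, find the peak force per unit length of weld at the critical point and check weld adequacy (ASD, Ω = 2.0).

f_max ≈ 1400 N/mm; NOT adequate

Total weld length L_w = 290 mm. Treat welds as unit-width lines.
Polar moment about centroid: J = 2[d³/12 + d(b/2)²] = 2[145³/12 + 145×87.5²] = 2728000 mm³.
Direct shear f_v = P/L_w = 101×10³ / 290 = 348.3 N/mm (vertical).
Torsion M = P·e = 101×10³ × 265 = 26765000 N·mm.
Critical point at (x, y) = (87.5, 72.5) from centroid. f_tx = M·y/J = 711.2 N/mm; f_ty = M·x/J = 858.4 N/mm.
Resultant f_max = √[f_tx² + (f_v + f_ty)²] = √[711.2² + (348.3 + 858.4)²] = 1401 N/mm.
Capacity per unit length: r_n/Ω = (1/2.0) × 0.6 × 430 × (0.707 × 12) = 1094 N/mm.
1401 > 1094 → NOT adequate.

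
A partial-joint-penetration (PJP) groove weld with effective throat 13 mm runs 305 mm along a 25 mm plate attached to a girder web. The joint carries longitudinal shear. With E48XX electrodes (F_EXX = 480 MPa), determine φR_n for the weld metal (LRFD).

φR_n ≈ 856 kN

Effective throat (given) t_e = 13 mm.
A_we = 13 × 305 = 3965 mm².
F_nw = 0.6 F_EXX = 288 MPa.
φR_n = 0.75 × 288 × 3965 × 10⁻³ = 856.4 kN.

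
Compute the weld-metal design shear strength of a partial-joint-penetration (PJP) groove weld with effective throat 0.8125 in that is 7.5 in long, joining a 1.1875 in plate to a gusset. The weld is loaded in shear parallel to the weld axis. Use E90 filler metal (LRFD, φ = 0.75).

E90XX → F_EXX = 90 ksi.
Effective throat (given) t_e = 0.8125 in.
A_we = 0.8125 × 7.5 = 6.094 in².
F_nw = 0.6 F_EXX = 54 ksi.
φR_n = 0.75 × 54 × 6.094 = 246.8 kip.

φR_n ≈ 247 kip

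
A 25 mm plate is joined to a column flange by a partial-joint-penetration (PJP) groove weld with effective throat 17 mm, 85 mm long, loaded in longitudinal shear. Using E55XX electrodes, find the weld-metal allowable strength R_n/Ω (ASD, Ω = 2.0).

R_n/Ω ≈ 238 kN

E55XX → F_EXX = 550 MPa.
Effective throat (given) t_e = 17 mm.
A_we = 17 × 85 = 1445 mm².
F_nw = 0.6 F_EXX = 330 MPa.
R_n/Ω = (330 × 1445) / 2.0 × 10⁻³ = 238.4 kN.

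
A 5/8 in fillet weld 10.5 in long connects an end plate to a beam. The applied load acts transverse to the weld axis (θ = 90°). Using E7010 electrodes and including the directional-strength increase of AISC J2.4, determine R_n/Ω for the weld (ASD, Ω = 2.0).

E70XX → F_EXX = 70 ksi.
t_e = 0.707 × 0.625 = 0.4419 in; A_we = 0.4419 × 10.5 = 4.64 in².
Directional factor: 1.0 + 0.5 sin^1.5(90°) = 1.5.
F_nw = 0.6 × 70 × 1.5 = 63 ksi.
R_n/Ω = (63 × 4.64) / 2.0 = 146.2 kip.

R_n/Ω ≈ 146 kip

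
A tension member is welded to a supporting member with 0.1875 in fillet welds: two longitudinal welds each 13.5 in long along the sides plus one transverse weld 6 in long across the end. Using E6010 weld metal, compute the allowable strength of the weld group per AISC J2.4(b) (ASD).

E60XX → F_EXX = 60 ksi.
t_e = 0.707 × 0.1875 = 0.1326 in.
R_nwl = 0.6 × 60 × 0.1326 × 27 = 128.9 kips (longitudinal, 2 welds).
R_nwt = 0.6 × 60 × 0.1326 × 6 = 28.63 kips (transverse, base value).
(i) R_nwl + R_nwt = 157.5 kips; (ii) 0.85 R_nwl + 1.5 R_nwt = 152.5 kips.
R_n = max = 157.5 kips [governs: (i)]; R_n/Ω = 78.74 kips.

R_n/Ω ≈ 78.7 kips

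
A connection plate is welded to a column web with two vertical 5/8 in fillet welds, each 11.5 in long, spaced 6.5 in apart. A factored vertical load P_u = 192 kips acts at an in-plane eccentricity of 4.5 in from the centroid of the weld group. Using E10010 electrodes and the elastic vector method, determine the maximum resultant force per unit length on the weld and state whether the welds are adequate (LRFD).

E100XX → F_EXX = 100 ksi.
Total weld length L_w = 23 in. Treat welds as unit-width lines.
Polar moment about centroid: J = 2[d³/12 + d(b/2)²] = 2[11.5³/12 + 11.5×3.25²] = 496.4 in³.
Direct shear f_v = P/L_w = 192 / 23 = 8.348 kip/in (vertical).
Torsion M = P·e = 192 × 4.5 = 864 kip·in.
Critical point at (x, y) = (3.25, 5.75) from centroid. f_tx = M·y/J = 10.01 kip/in; f_ty = M·x/J = 5.657 kip/in.
Resultant f_max = √[f_tx² + (f_v + f_ty)²] = √[10.01² + (8.348 + 5.657)²] = 17.21 kip/in.
Capacity per unit length: φr_n = 0.75 × 0.6 × 100 × (0.707 × 0.625) = 19.88 kip/in.
17.21 ≤ 19.88 → adequate.

f_max ≈ 17.2 kip/in; adequate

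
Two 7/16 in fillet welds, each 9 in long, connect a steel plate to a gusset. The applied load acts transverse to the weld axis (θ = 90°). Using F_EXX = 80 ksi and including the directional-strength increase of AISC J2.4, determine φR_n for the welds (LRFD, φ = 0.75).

φR_n ≈ 301 kips

t_e = 0.707 × 0.4375 = 0.3093 in; A_we = 0.3093 × 18 = 5.568 in².
Directional factor: 1.0 + 0.5 sin^1.5(90°) = 1.5.
F_nw = 0.6 × 80 × 1.5 = 72 ksi.
φR_n = 0.75 × 72 × 5.568 = 300.7 kips.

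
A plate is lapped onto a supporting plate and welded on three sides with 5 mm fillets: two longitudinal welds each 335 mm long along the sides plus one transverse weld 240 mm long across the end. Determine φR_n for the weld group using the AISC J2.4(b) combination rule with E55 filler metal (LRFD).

E55XX → F_EXX = 550 MPa.
t_e = 0.707 × 5 = 3.535 mm.
R_nwl = 0.6 × 550 × 3.535 × 670 × 10⁻³ = 781.6 kN (longitudinal, 2 welds).
R_nwt = 0.6 × 550 × 3.535 × 240 × 10⁻³ = 280 kN (transverse, base value).
(i) R_nwl + R_nwt = 1062 kN; (ii) 0.85 R_nwl + 1.5 R_nwt = 1084 kN.
R_n = max = 1084 kN [governs: (ii)]; φR_n = 813.2 kN.

φR_n ≈ 813 kN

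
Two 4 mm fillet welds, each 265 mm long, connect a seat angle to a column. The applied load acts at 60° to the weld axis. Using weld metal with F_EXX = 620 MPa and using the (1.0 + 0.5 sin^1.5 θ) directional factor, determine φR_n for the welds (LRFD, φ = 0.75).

t_e = 0.707 × 4 = 2.828 mm; A_we = 2.828 × 530 = 1499 mm².
Directional factor: 1.0 + 0.5 sin^1.5(60°) = 1.403.
F_nw = 0.6 × 620 × 1.403 = 521.9 MPa.
φR_n = 0.75 × 521.9 × 1499 × 10⁻³ = 586.7 kN.

φR_n ≈ 587 kN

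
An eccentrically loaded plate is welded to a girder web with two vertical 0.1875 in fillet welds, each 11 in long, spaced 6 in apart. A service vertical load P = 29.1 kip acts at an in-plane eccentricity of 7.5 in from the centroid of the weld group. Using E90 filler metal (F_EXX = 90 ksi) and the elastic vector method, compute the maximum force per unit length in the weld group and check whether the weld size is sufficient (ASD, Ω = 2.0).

f_max ≈ 4.06 kip/in; NOT adequate

Total weld length L_w = 22 in. Treat welds as unit-width lines.
Polar moment about centroid: J = 2[d³/12 + d(b/2)²] = 2[11³/12 + 11×3²] = 419.8 in³.
Direct shear f_v = P/L_w = 29.1 / 22 = 1.323 kip/in (vertical).
Torsion M = P·e = 29.1 × 7.5 = 218.25 kip·in.
Critical point at (x, y) = (3, 5.5) from centroid. f_tx = M·y/J = 2.859 kip/in; f_ty = M·x/J = 1.56 kip/in.
Resultant f_max = √[f_tx² + (f_v + f_ty)²] = √[2.859² + (1.323 + 1.56)²] = 4.06 kip/in.
Capacity per unit length: r_n/Ω = (1/2.0) × 0.6 × 90 × (0.707 × 0.1875) = 3.579 kip/in.
4.06 > 3.579 → NOT adequate.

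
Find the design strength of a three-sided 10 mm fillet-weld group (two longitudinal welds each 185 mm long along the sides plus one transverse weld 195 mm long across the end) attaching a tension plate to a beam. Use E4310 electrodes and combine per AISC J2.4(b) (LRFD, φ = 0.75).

E43XX → F_EXX = 430 MPa.
t_e = 0.707 × 10 = 7.07 mm.
R_nwl = 0.6 × 430 × 7.07 × 370 × 10⁻³ = 674.9 kN (longitudinal, 2 welds).
R_nwt = 0.6 × 430 × 7.07 × 195 × 10⁻³ = 355.7 kN (transverse, base value).
(i) R_nwl + R_nwt = 1031 kN; (ii) 0.85 R_nwl + 1.5 R_nwt = 1107 kN.
R_n = max = 1107 kN [governs: (ii)]; φR_n = 830.4 kN.

φR_n ≈ 830 kN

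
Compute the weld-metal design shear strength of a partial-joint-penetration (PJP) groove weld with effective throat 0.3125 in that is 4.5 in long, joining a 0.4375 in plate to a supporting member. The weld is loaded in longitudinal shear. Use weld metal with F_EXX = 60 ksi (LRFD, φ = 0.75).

φR_n ≈ 38 kips

Effective throat (given) t_e = 0.3125 in.
A_we = 0.3125 × 4.5 = 1.406 in².
F_nw = 0.6 F_EXX = 36 ksi.
φR_n = 0.75 × 36 × 1.406 = 37.97 kips.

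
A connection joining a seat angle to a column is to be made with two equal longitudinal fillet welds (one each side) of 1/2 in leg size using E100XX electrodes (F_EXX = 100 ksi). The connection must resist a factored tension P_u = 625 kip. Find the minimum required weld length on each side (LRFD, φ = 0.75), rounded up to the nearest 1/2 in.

L = 20 in on each side

Throat t_e = 0.707 × 0.5 = 0.3535 in.
φr_n = 0.75 × 0.6 × 100 × 0.3535 = 15.91 kip/in.
L_req = P_u / φr_n = 625 / 15.91 = 39.29 in total.
Per side: 39.29 / 2 = 19.64 in.
Round up → use L = 20 in on each side.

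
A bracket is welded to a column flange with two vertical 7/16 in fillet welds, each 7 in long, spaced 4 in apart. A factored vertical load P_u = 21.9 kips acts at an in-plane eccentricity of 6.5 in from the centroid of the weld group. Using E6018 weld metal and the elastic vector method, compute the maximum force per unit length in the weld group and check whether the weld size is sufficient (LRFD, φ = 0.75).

f_max ≈ 6 kip/in; adequate

E60XX → F_EXX = 60 ksi.
Total weld length L_w = 14 in. Treat welds as unit-width lines.
Polar moment about centroid: J = 2[d³/12 + d(b/2)²] = 2[7³/12 + 7×2²] = 113.2 in³.
Direct shear f_v = P/L_w = 21.9 / 14 = 1.564 kip/in (vertical).
Torsion M = P·e = 21.9 × 6.5 = 142.35 kip·in.
Critical point at (x, y) = (2, 3.5) from centroid. f_tx = M·y/J = 4.403 kip/in; f_ty = M·x/J = 2.516 kip/in.
Resultant f_max = √[f_tx² + (f_v + f_ty)²] = √[4.403² + (1.564 + 2.516)²] = 6.002 kip/in.
Capacity per unit length: φr_n = 0.75 × 0.6 × 60 × (0.707 × 0.4375) = 8.351 kip/in.
6.002 ≤ 8.351 → adequate.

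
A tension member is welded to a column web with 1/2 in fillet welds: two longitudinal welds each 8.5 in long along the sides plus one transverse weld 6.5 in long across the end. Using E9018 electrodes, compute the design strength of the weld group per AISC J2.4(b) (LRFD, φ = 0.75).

φR_n ≈ 346 kip

E90XX → F_EXX = 90 ksi.
t_e = 0.707 × 0.5 = 0.3535 in.
R_nwl = 0.6 × 90 × 0.3535 × 17 = 324.5 kip (longitudinal, 2 welds).
R_nwt = 0.6 × 90 × 0.3535 × 6.5 = 124.1 kip (transverse, base value).
(i) R_nwl + R_nwt = 448.6 kip; (ii) 0.85 R_nwl + 1.5 R_nwt = 462 kip.
R_n = max = 462 kip [governs: (ii)]; φR_n = 346.5 kip.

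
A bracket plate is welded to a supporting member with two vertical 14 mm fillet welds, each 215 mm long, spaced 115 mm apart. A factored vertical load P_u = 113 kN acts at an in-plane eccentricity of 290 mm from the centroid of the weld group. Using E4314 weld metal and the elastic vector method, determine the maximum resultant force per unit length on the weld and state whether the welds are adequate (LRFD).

E43XX → F_EXX = 430 MPa.
Total weld length L_w = 430 mm. Treat welds as unit-width lines.
Polar moment about centroid: J = 2[d³/12 + d(b/2)²] = 2[215³/12 + 215×57.5²] = 3078000 mm³.
Direct shear f_v = P/L_w = 113×10³ / 430 = 262.8 N/mm (vertical).
Torsion M = P·e = 113×10³ × 290 = 32770000 N·mm.
Critical point at (x, y) = (57.5, 107.5) from centroid. f_tx = M·y/J = 1144 N/mm; f_ty = M·x/J = 612.2 N/mm.
Resultant f_max = √[f_tx² + (f_v + f_ty)²] = √[1144² + (262.8 + 612.2)²] = 1441 N/mm.
Capacity per unit length: φr_n = 0.75 × 0.6 × 430 × (0.707 × 14) = 1915 N/mm.
1441 ≤ 1915 → adequate.

f_max ≈ 1440 N/mm; adequate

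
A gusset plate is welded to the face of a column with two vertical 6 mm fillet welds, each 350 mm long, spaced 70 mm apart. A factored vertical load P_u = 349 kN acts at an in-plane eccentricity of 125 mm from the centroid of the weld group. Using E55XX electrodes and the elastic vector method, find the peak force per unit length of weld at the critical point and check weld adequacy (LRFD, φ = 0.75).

E55XX → F_EXX = 550 MPa.
Total weld length L_w = 700 mm. Treat welds as unit-width lines.
Polar moment about centroid: J = 2[d³/12 + d(b/2)²] = 2[350³/12 + 350×35²] = 8003000 mm³.
Direct shear f_v = P/L_w = 349×10³ / 700 = 498.6 N/mm (vertical).
Torsion M = P·e = 349×10³ × 125 = 43625000 N·mm.
Critical point at (x, y) = (35, 175) from centroid. f_tx = M·y/J = 953.9 N/mm; f_ty = M·x/J = 190.8 N/mm.
Resultant f_max = √[f_tx² + (f_v + f_ty)²] = √[953.9² + (498.6 + 190.8)²] = 1177 N/mm.
Capacity per unit length: φr_n = 0.75 × 0.6 × 550 × (0.707 × 6) = 1050 N/mm.
1177 > 1050 → NOT adequate.

f_max ≈ 1180 N/mm; NOT adequate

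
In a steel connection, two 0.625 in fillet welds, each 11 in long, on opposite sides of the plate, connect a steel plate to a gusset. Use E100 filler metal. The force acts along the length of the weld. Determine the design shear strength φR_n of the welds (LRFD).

E100XX → F_EXX = 100 ksi.
Effective throat t_e = 0.707 × 0.625 = 0.4419 in.
Total length L = 22 in; A_we = 0.4419 × 22 = 9.721 in².
F_nw = 0.6 F_EXX = 0.6 × 100 = 60 ksi.
φR_n = 0.75 × 60 × 9.721 = 437.5 kips.

φR_n ≈ 437 kips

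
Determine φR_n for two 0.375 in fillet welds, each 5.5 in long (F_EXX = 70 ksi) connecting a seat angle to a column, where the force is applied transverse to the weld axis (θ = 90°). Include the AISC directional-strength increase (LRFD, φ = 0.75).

t_e = 0.707 × 0.375 = 0.2651 in; A_we = 0.2651 × 11 = 2.916 in².
Directional factor: 1.0 + 0.5 sin^1.5(90°) = 1.5.
F_nw = 0.6 × 70 × 1.5 = 63 ksi.
φR_n = 0.75 × 63 × 2.916 = 137.8 kip.

φR_n ≈ 138 kip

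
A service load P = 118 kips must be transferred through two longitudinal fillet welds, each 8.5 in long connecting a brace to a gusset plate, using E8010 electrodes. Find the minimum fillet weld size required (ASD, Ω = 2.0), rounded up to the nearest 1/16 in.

w = 7/16 in

E80XX → F_EXX = 80 ksi.
Total weld length L = 17 in.
Required throat t_e = P × Ω / (0.6 F_EXX × L) = 118 × 2.0 / (0.6 × 80 × 17) = 0.2892 in.
Required leg w = t_e / 0.707 = 0.4091 in → use 7/16 in.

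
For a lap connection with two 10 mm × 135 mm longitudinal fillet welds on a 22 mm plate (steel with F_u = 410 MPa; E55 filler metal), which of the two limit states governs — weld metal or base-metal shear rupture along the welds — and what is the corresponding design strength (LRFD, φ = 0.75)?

E55XX → F_EXX = 550 MPa.
t_e = 0.707 × 10 = 7.07 mm; L = 270 mm.
Weld metal: φR_n = 0.75 × 0.6 × 550 × 7.07 × 270 × 10⁻³ = 472.5 kN.
Base metal (shear rupture): φR_n = 0.75 × 0.6 × 410 × 22 × 270 × 10⁻³ = 1096 kN.
Governing: weld metal.

φR_n ≈ 472 kN (weld metal governs)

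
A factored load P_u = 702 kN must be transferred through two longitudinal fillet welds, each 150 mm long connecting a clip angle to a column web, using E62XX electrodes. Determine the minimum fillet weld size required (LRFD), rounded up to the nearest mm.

E62XX → F_EXX = 620 MPa.
Total weld length L = 300 mm.
Required throat t_e = P_u / (φ × 0.6 F_EXX × L) = 702 / (0.75 × 0.6 × 620 × 300 × 10⁻³) = 8.387 mm.
Required leg w = t_e / 0.707 = 11.86 mm → use 12 mm.

w = 12 mm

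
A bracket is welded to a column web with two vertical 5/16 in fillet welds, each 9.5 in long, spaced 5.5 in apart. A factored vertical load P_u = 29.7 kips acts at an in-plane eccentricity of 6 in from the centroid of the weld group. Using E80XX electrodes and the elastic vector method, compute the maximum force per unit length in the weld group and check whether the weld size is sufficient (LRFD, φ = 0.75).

f_max ≈ 4.41 kip/in; adequate

E80XX → F_EXX = 80 ksi.
Total weld length L_w = 19 in. Treat welds as unit-width lines.
Polar moment about centroid: J = 2[d³/12 + d(b/2)²] = 2[9.5³/12 + 9.5×2.75²] = 286.6 in³.
Direct shear f_v = P/L_w = 29.7 / 19 = 1.563 kip/in (vertical).
Torsion M = P·e = 29.7 × 6 = 178.2 kip·in.
Critical point at (x, y) = (2.75, 4.75) from centroid. f_tx = M·y/J = 2.954 kip/in; f_ty = M·x/J = 1.71 kip/in.
Resultant f_max = √[f_tx² + (f_v + f_ty)²] = √[2.954² + (1.563 + 1.71)²] = 4.409 kip/in.
Capacity per unit length: φr_n = 0.75 × 0.6 × 80 × (0.707 × 0.3125) = 7.954 kip/in.
4.409 ≤ 7.954 → adequate.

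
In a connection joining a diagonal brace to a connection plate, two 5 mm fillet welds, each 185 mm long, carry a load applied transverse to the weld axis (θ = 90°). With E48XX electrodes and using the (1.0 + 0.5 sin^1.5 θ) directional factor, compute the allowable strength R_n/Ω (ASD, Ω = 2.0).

R_n/Ω ≈ 283 kN

E48XX → F_EXX = 480 MPa.
t_e = 0.707 × 5 = 3.535 mm; A_we = 3.535 × 370 = 1308 mm².
Directional factor: 1.0 + 0.5 sin^1.5(90°) = 1.5.
F_nw = 0.6 × 480 × 1.5 = 432 MPa.
R_n/Ω = (432 × 1308) / 2.0 × 10⁻³ = 282.5 kN.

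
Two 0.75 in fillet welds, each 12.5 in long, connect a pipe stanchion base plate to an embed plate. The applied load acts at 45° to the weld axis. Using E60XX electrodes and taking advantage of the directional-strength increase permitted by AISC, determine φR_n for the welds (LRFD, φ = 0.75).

E60XX → F_EXX = 60 ksi.
t_e = 0.707 × 0.75 = 0.5302 in; A_we = 0.5302 × 25 = 13.26 in².
Directional factor: 1.0 + 0.5 sin^1.5(45°) = 1.297.
F_nw = 0.6 × 60 × 1.297 = 46.7 ksi.
φR_n = 0.75 × 46.7 × 13.26 = 464.3 kip.

φR_n ≈ 464 kip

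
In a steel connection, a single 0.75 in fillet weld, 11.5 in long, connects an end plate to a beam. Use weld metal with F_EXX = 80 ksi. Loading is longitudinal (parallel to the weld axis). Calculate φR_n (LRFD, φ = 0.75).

φR_n ≈ 220 kips

Effective throat t_e = 0.707 × 0.75 = 0.5302 in.
Total length L = 11.5 in; A_we = 0.5302 × 11.5 = 6.098 in².
F_nw = 0.6 F_EXX = 0.6 × 80 = 48 ksi.
φR_n = 0.75 × 48 × 6.098 = 219.5 kips.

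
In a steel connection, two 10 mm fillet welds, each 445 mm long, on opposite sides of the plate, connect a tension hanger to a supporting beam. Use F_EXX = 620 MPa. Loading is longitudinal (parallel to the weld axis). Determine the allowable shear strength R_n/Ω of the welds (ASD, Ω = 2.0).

R_n/Ω ≈ 1170 kN

Effective throat t_e = 0.707 × 10 = 7.07 mm.
Total length L = 890 mm; A_we = 7.07 × 890 = 6292 mm².
F_nw = 0.6 F_EXX = 0.6 × 620 = 372 MPa.
R_n = 372 × 6292 × 10⁻³ = 2341 kN; R_n/Ω = 2341/2.0 = 1170 kN.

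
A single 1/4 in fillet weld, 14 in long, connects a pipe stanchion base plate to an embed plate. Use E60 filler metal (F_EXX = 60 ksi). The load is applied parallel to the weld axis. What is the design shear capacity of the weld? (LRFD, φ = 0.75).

φR_n ≈ 66.8 kips

Effective throat t_e = 0.707 × 0.25 = 0.1767 in.
Total length L = 14 in; A_we = 0.1767 × 14 = 2.474 in².
F_nw = 0.6 F_EXX = 0.6 × 60 = 36 ksi.
φR_n = 0.75 × 36 × 2.474 = 66.81 kips.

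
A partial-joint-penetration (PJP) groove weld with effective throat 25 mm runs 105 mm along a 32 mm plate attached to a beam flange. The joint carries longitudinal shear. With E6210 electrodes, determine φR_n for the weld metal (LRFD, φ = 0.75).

E62XX → F_EXX = 620 MPa.
Effective throat (given) t_e = 25 mm.
A_we = 25 × 105 = 2625 mm².
F_nw = 0.6 F_EXX = 372 MPa.
φR_n = 0.75 × 372 × 2625 × 10⁻³ = 732.4 kN.

φR_n ≈ 732 kN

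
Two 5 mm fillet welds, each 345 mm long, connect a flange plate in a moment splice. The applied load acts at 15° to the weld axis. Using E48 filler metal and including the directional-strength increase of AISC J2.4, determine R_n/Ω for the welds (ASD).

R_n/Ω ≈ 374 kN

E48XX → F_EXX = 480 MPa.
t_e = 0.707 × 5 = 3.535 mm; A_we = 3.535 × 690 = 2439 mm².
Directional factor: 1.0 + 0.5 sin^1.5(15°) = 1.066.
F_nw = 0.6 × 480 × 1.066 = 307 MPa.
R_n/Ω = (307 × 2439) / 2.0 × 10⁻³ = 374.4 kN.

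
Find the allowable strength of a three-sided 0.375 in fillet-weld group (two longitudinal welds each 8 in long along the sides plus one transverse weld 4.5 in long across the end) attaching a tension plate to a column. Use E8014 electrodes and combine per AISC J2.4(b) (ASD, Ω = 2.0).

E80XX → F_EXX = 80 ksi.
t_e = 0.707 × 0.375 = 0.2651 in.
R_nwl = 0.6 × 80 × 0.2651 × 16 = 203.6 kips (longitudinal, 2 welds).
R_nwt = 0.6 × 80 × 0.2651 × 4.5 = 57.27 kips (transverse, base value).
(i) R_nwl + R_nwt = 260.9 kips; (ii) 0.85 R_nwl + 1.5 R_nwt = 259 kips.
R_n = max = 260.9 kips [governs: (i)]; R_n/Ω = 130.4 kips.

R_n/Ω ≈ 130 kips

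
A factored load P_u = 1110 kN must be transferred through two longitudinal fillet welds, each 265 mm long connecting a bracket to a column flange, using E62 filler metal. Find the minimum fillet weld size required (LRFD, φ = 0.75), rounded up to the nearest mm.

w = 11 mm

E62XX → F_EXX = 620 MPa.
Total weld length L = 530 mm.
Required throat t_e = P_u / (φ × 0.6 F_EXX × L) = 1110 / (0.75 × 0.6 × 620 × 530 × 10⁻³) = 7.507 mm.
Required leg w = t_e / 0.707 = 10.62 mm → use 11 mm.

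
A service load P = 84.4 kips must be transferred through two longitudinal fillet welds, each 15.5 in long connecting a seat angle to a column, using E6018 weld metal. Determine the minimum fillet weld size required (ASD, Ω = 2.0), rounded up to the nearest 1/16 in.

E60XX → F_EXX = 60 ksi.
Total weld length L = 31 in.
Required throat t_e = P × Ω / (0.6 F_EXX × L) = 84.4 × 2.0 / (0.6 × 60 × 31) = 0.1513 in.
Required leg w = t_e / 0.707 = 0.2139 in → use 1/4 in.

w = 1/4 in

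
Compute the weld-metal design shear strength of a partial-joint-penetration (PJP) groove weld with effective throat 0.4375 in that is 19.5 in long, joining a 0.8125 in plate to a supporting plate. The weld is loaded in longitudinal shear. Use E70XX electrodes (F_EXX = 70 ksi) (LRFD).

Effective throat (given) t_e = 0.4375 in.
A_we = 0.4375 × 19.5 = 8.531 in².
F_nw = 0.6 F_EXX = 42 ksi.
φR_n = 0.75 × 42 × 8.531 = 268.7 kips.

φR_n ≈ 269 kips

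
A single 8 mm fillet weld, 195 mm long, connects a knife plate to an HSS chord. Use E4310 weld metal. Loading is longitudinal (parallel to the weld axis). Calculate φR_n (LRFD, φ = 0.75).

E43XX → F_EXX = 430 MPa.
Effective throat t_e = 0.707 × 8 = 5.656 mm.
Total length L = 195 mm; A_we = 5.656 × 195 = 1103 mm².
F_nw = 0.6 F_EXX = 0.6 × 430 = 258 MPa.
φR_n = 0.75 × 258 × 1103 × 10⁻³ = 213.4 kN.

φR_n ≈ 213 kN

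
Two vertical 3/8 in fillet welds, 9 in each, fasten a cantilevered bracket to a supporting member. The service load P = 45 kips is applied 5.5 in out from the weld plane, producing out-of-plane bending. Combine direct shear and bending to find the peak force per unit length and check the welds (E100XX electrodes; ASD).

f_max ≈ 9.5 kip/in; NOT adequate

E100XX → F_EXX = 100 ksi.
L_w = 2 × 9 = 18 in; section modulus (unit throat) S = 2 × L²/6 = 27 in².
Direct shear f_v = P/L_w = 45/18 = 2.5 kip/in.
Moment M = P × e = 45 × 5.5 = 247.5 kip·in; bending f_b = M/S = 9.167 kip/in.
f_max = √(f_v² + f_b²) = √(2.5² + 9.167²) = 9.501 kip/in.
r_n/Ω = (1/2.0) × 0.6 × 100 × (0.707 × 0.375) = 7.954 kip/in → NOT adequate.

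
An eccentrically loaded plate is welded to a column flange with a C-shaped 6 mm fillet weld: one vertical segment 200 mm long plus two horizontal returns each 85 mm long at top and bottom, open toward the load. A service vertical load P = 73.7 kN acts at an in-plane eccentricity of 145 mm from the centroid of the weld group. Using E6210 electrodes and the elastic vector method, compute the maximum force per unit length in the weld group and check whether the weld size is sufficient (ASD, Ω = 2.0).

E62XX → F_EXX = 620 MPa.
Total weld length L_w = 370 mm. Treat welds as unit-width lines.
Centroid: x̄ = 2×85×42.5 / 370 = 19.53 mm from the vertical weld.
Polar moment about centroid: J = I_x + I_y = [200³/12 + 2×85×100²] + [200×19.53² + 2(85³/12 + 85×22.97²)] = 2635000 mm³.
Direct shear f_v = P/L_w = 73.7×10³ / 370 = 199.2 N/mm (vertical).
Torsion M = P·e = 73.7×10³ × 145 = 10686000 N·mm.
Critical point at (x, y) = (65.47, 100) from centroid. f_tx = M·y/J = 405.6 N/mm; f_ty = M·x/J = 265.5 N/mm.
Resultant f_max = √[f_tx² + (f_v + f_ty)²] = √[405.6² + (199.2 + 265.5)²] = 616.8 N/mm.
Capacity per unit length: r_n/Ω = (1/2.0) × 0.6 × 620 × (0.707 × 6) = 789 N/mm.
616.8 ≤ 789 → adequate.

f_max ≈ 617 N/mm; adequate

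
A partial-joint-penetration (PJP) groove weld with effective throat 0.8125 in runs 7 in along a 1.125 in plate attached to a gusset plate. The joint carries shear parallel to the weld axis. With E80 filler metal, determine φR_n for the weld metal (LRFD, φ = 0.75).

E80XX → F_EXX = 80 ksi.
Effective throat (given) t_e = 0.8125 in.
A_we = 0.8125 × 7 = 5.688 in².
F_nw = 0.6 F_EXX = 48 ksi.
φR_n = 0.75 × 48 × 5.688 = 204.8 kip.

φR_n ≈ 205 kip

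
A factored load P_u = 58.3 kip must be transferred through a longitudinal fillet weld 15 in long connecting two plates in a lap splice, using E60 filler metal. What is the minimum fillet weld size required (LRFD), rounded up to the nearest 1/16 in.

E60XX → F_EXX = 60 ksi.
Total weld length L = 15 in.
Required throat t_e = P_u / (φ × 0.6 F_EXX × L) = 58.3 / (0.75 × 0.6 × 60 × 15) = 0.144 in.
Required leg w = t_e / 0.707 = 0.2036 in → use 1/4 in.

w = 1/4 in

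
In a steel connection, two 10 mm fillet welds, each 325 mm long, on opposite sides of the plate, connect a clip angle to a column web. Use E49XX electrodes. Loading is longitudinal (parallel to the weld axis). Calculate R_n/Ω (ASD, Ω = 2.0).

E49XX → F_EXX = 490 MPa.
Effective throat t_e = 0.707 × 10 = 7.07 mm.
Total length L = 650 mm; A_we = 7.07 × 650 = 4596 mm².
F_nw = 0.6 F_EXX = 0.6 × 490 = 294 MPa.
R_n = 294 × 4596 × 10⁻³ = 1351 kN; R_n/Ω = 1351/2.0 = 675.5 kN.

R_n/Ω ≈ 676 kN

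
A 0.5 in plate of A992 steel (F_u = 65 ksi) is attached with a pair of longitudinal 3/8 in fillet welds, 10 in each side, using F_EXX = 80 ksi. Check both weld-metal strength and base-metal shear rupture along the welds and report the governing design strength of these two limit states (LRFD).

φR_n ≈ 191 kip (weld metal governs)

t_e = 0.707 × 0.375 = 0.2651 in; L = 20 in.
Weld metal: φR_n = 0.75 × 0.6 × 80 × 0.2651 × 20 = 190.9 kip.
Base metal (shear rupture): φR_n = 0.75 × 0.6 × 65 × 0.5 × 20 = 292.5 kip.
Governing: weld metal.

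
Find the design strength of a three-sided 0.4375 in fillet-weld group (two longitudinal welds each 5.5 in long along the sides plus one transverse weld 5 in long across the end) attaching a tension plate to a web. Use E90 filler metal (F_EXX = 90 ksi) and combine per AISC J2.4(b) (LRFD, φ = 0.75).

φR_n ≈ 211 kips

t_e = 0.707 × 0.4375 = 0.3093 in.
R_nwl = 0.6 × 90 × 0.3093 × 11 = 183.7 kips (longitudinal, 2 welds).
R_nwt = 0.6 × 90 × 0.3093 × 5 = 83.51 kips (transverse, base value).
(i) R_nwl + R_nwt = 267.2 kips; (ii) 0.85 R_nwl + 1.5 R_nwt = 281.4 kips.
R_n = max = 281.4 kips [governs: (ii)]; φR_n = 211.1 kips.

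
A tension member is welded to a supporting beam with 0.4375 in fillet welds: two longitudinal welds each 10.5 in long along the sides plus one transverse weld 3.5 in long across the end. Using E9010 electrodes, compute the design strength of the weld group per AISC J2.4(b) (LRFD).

E90XX → F_EXX = 90 ksi.
t_e = 0.707 × 0.4375 = 0.3093 in.
R_nwl = 0.6 × 90 × 0.3093 × 21 = 350.8 kip (longitudinal, 2 welds).
R_nwt = 0.6 × 90 × 0.3093 × 3.5 = 58.46 kip (transverse, base value).
(i) R_nwl + R_nwt = 409.2 kip; (ii) 0.85 R_nwl + 1.5 R_nwt = 385.8 kip.
R_n = max = 409.2 kip [governs: (i)]; φR_n = 306.9 kip.

φR_n ≈ 307 kip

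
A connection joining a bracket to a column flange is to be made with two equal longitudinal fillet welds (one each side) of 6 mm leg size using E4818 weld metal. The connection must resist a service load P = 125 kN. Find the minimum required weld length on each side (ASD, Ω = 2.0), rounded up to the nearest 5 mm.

L = 105 mm on each side

E48XX → F_EXX = 480 MPa.
Throat t_e = 0.707 × 6 = 4.242 mm.
r_n/Ω = (0.6 × 480 × 4.242) / 2.0 = 610.8 N/mm = 0.6108 kN/mm.
L_req = P / (r_n/Ω) = 125 / 0.6108 = 204.6 mm total.
Per side: 204.6 / 2 = 102.3 mm.
Round up → use L = 105 mm on each side.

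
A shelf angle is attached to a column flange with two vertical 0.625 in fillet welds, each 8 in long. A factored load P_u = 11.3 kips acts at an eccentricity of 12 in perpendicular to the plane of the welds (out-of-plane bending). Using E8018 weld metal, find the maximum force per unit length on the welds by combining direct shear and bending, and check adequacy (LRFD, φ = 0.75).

E80XX → F_EXX = 80 ksi.
L_w = 2 × 8 = 16 in; section modulus (unit throat) S = 2 × L²/6 = 21.33 in².
Direct shear f_v = P/L_w = 11.3/16 = 0.7063 kip/in.
Moment M = P × e = 11.3 × 12 = 135.6 kip·in; bending f_b = M/S = 6.356 kip/in.
f_max = √(f_v² + f_b²) = √(0.7063² + 6.356²) = 6.395 kip/in.
φr_n = 0.75 × 0.6 × 80 × (0.707 × 0.625) = 15.91 kip/in → adequate.

f_max ≈ 6.4 kip/in; adequate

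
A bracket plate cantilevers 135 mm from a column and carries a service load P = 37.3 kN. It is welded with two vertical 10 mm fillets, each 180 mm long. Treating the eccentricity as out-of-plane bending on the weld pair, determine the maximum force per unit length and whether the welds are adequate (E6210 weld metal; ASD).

E62XX → F_EXX = 620 MPa.
L_w = 2 × 180 = 360 mm; section modulus (unit throat) S = 2 × L²/6 = 10800 mm².
Direct shear f_v = P/L_w = 37.3×10³/360 = 103.6 N/mm.
Moment M = P × e = 37.3×10³ × 135 = 5035500 N·mm; bending f_b = M/S = 466.2 N/mm.
f_max = √(f_v² + f_b²) = √(103.6² + 466.2²) = 477.6 N/mm.
r_n/Ω = (1/2.0) × 0.6 × 620 × (0.707 × 10) = 1315 N/mm → adequate.

f_max ≈ 478 N/mm; adequate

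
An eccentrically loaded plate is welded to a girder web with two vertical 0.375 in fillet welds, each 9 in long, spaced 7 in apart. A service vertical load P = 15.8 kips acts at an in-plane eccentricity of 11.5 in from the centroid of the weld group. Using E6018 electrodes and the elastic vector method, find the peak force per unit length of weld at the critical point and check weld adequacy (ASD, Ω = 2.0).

E60XX → F_EXX = 60 ksi.
Total weld length L_w = 18 in. Treat welds as unit-width lines.
Polar moment about centroid: J = 2[d³/12 + d(b/2)²] = 2[9³/12 + 9×3.5²] = 342 in³.
Direct shear f_v = P/L_w = 15.8 / 18 = 0.8778 kip/in (vertical).
Torsion M = P·e = 15.8 × 11.5 = 181.7 kip·in.
Critical point at (x, y) = (3.5, 4.5) from centroid. f_tx = M·y/J = 2.391 kip/in; f_ty = M·x/J = 1.86 kip/in.
Resultant f_max = √[f_tx² + (f_v + f_ty)²] = √[2.391² + (0.8778 + 1.86)²] = 3.634 kip/in.
Capacity per unit length: r_n/Ω = (1/2.0) × 0.6 × 60 × (0.707 × 0.375) = 4.772 kip/in.
3.634 ≤ 4.772 → adequate.

f_max ≈ 3.63 kip/in; adequate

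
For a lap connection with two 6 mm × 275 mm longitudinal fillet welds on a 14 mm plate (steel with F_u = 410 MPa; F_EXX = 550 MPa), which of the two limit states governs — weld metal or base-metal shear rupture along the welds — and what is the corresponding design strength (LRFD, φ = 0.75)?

φR_n ≈ 577 kN (weld metal governs)

t_e = 0.707 × 6 = 4.242 mm; L = 550 mm.
Weld metal: φR_n = 0.75 × 0.6 × 550 × 4.242 × 550 × 10⁻³ = 577.4 kN.
Base metal (shear rupture): φR_n = 0.75 × 0.6 × 410 × 14 × 550 × 10⁻³ = 1421 kN.
Governing: weld metal.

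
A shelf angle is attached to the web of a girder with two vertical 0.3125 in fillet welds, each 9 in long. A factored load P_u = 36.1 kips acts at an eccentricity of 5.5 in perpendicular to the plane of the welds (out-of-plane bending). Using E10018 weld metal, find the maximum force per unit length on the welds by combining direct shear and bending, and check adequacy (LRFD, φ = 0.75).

f_max ≈ 7.62 kip/in; adequate

E100XX → F_EXX = 100 ksi.
L_w = 2 × 9 = 18 in; section modulus (unit throat) S = 2 × L²/6 = 27 in².
Direct shear f_v = P/L_w = 36.1/18 = 2.006 kip/in.
Moment M = P × e = 36.1 × 5.5 = 198.55 kip·in; bending f_b = M/S = 7.354 kip/in.
f_max = √(f_v² + f_b²) = √(2.006² + 7.354²) = 7.622 kip/in.
φr_n = 0.75 × 0.6 × 100 × (0.707 × 0.3125) = 9.942 kip/in → adequate.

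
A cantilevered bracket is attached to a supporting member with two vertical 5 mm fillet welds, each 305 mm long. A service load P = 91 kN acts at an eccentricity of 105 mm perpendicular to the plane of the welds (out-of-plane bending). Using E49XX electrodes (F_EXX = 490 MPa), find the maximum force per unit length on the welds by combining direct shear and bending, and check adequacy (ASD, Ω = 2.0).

f_max ≈ 342 N/mm; adequate

L_w = 2 × 305 = 610 mm; section modulus (unit throat) S = 2 × L²/6 = 31010 mm².
Direct shear f_v = P/L_w = 91×10³/610 = 149.2 N/mm.
Moment M = P × e = 91×10³ × 105 = 9555000 N·mm; bending f_b = M/S = 308.1 N/mm.
f_max = √(f_v² + f_b²) = √(149.2² + 308.1²) = 342.4 N/mm.
r_n/Ω = (1/2.0) × 0.6 × 490 × (0.707 × 5) = 519.6 N/mm → adequate.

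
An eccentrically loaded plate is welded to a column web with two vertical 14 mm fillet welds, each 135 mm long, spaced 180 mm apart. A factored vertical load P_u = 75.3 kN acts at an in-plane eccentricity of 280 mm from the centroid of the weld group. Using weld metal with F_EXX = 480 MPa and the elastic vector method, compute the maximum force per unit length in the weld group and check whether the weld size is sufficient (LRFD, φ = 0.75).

f_max ≈ 1150 N/mm; adequate

Total weld length L_w = 270 mm. Treat welds as unit-width lines.
Polar moment about centroid: J = 2[d³/12 + d(b/2)²] = 2[135³/12 + 135×90²] = 2597000 mm³.
Direct shear f_v = P/L_w = 75.3×10³ / 270 = 278.9 N/mm (vertical).
Torsion M = P·e = 75.3×10³ × 280 = 21084000 N·mm.
Critical point at (x, y) = (90, 67.5) from centroid. f_tx = M·y/J = 548 N/mm; f_ty = M·x/J = 730.7 N/mm.
Resultant f_max = √[f_tx² + (f_v + f_ty)²] = √[548² + (278.9 + 730.7)²] = 1149 N/mm.
Capacity per unit length: φr_n = 0.75 × 0.6 × 480 × (0.707 × 14) = 2138 N/mm.
1149 ≤ 2138 → adequate.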